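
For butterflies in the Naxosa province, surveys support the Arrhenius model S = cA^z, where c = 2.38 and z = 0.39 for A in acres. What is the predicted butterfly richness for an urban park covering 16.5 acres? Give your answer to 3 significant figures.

S = 2.38 × 16.5^0.39
ln S = ln 2.38 + 0.39 × ln 16.5 = 0.8671 + 0.39 × 2.8034 = 1.9604
S = e^1.9604 ≈ 7.102

7.10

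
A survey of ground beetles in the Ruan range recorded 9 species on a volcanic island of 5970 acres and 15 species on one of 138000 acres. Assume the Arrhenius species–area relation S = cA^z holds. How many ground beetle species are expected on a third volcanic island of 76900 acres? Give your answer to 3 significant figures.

13.6

z = ln(15/9) / ln(138000/5970) = 0.5108 / 3.1405 = 0.1627
c = 9 / 5970^0.1627 = 9 / 4.113 = 2.188
S₃ = 2.188 × 76900^0.1627 = 2.188 × 6.233 ≈ 13.64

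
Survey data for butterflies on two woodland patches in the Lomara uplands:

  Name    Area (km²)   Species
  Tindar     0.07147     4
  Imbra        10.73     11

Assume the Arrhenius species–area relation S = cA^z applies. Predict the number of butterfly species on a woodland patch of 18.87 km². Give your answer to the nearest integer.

12

z = ln(11/4) / ln(10.73/0.07147) = 1.0116 / 5.0115 = 0.2019
c = 4 / 0.07147^0.2019 = 4 / 0.5871 = 6.813
S₃ = 6.813 × 18.87^0.2019 = 6.813 × 1.809 ≈ 12.33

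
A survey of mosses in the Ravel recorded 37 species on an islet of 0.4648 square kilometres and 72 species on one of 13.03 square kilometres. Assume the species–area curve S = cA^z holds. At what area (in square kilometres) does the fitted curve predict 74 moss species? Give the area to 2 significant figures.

15 square kilometres

z = ln(72/37) / ln(13.03/0.4648) = 0.6657 / 3.3334 = 0.1997
c = 37 / 0.4648^0.1997 = 37 / 0.8581 = 43.12
A = (74/43.12)^(1/0.1997) ⇒ ln A = ln(1.716)/0.1997 = 2.7044
A = e^2.7044 ≈ 14.95 square kilometres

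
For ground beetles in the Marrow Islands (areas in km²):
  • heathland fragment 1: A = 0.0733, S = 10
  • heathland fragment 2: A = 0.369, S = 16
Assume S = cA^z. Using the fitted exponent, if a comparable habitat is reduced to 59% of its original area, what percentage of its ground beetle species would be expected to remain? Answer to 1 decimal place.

85.8%

z = ln(16/10) / ln(0.369/0.0733) = 0.4700 / 1.6162 = 0.2908
S_new/S_old = (A_new/A_old)^z = 0.59^0.2908 = exp(0.2908 × -0.5276) = 0.8578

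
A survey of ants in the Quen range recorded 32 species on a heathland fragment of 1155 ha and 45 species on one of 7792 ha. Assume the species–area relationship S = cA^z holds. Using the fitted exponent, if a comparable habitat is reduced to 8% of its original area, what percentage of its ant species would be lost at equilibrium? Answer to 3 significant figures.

z = ln(45/32) / ln(7792/1155) = 0.3409 / 1.9090 = 0.1786
S_new/S_old = (A_new/A_old)^z = 0.08^0.1786 = exp(0.1786 × -2.5257) = 0.6369
Fraction lost = 1 − 0.6369 = 0.3631

36.3%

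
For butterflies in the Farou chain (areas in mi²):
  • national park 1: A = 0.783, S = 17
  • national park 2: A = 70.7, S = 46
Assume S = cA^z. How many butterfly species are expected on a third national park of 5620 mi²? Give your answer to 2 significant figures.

z = ln(46/17) / ln(70.7/0.783) = 0.9954 / 4.5031 = 0.2211
c = 17 / 0.783^0.2211 = 17 / 0.9474 = 17.94
S₃ = 17.94 × 5620^0.2211 = 17.94 × 6.744 ≈ 121

120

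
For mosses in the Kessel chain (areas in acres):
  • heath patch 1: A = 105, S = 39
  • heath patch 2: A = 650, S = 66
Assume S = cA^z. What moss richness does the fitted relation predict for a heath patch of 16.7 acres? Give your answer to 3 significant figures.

22.9

z = ln(66/39) / ln(650/105) = 0.5261 / 1.8230 = 0.2886
c = 39 / 105^0.2886 = 39 / 3.831 = 10.18
S₃ = 10.18 × 16.7^0.2886 = 10.18 × 2.253 ≈ 22.94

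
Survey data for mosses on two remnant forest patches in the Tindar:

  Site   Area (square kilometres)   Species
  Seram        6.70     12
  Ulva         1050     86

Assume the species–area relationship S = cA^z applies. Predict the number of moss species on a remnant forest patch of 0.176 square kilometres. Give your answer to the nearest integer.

3

z = ln(86/12) / ln(1050/6.7) = 1.9694 / 5.0544 = 0.3896
c = 12 / 6.7^0.3896 = 12 / 2.098 = 5.719
S₃ = 5.719 × 0.176^0.3896 = 5.719 × 0.5082 ≈ 2.906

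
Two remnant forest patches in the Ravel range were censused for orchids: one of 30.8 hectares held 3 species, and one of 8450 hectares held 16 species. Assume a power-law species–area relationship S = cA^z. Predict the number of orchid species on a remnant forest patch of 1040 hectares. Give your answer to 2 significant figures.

z = ln(16/3) / ln(8450/30.8) = 1.6740 / 5.6144 = 0.2982
c = 3 / 30.8^0.2982 = 3 / 2.779 = 1.08
S₃ = 1.08 × 1040^0.2982 = 1.08 × 7.935 ≈ 8.567

8.6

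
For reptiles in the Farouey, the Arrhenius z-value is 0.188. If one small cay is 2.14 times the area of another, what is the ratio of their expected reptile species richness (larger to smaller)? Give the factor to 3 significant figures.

S₂/S₁ = (A₂/A₁)^z = 2.14^0.188
ln(S₂/S₁) = 0.188 × ln 2.14 = 0.188 × 0.7608 = 0.1430
S₂/S₁ = e^0.1430 ≈ 1.154

1.15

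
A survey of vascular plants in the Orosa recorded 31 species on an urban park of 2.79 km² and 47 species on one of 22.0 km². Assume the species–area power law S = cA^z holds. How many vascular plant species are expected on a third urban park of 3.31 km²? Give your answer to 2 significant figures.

32

z = ln(47/31) / ln(22/2.79) = 0.4162 / 2.0650 = 0.2015
c = 31 / 2.79^0.2015 = 31 / 1.23 = 25.21
S₃ = 25.21 × 3.31^0.2015 = 25.21 × 1.273 ≈ 32.09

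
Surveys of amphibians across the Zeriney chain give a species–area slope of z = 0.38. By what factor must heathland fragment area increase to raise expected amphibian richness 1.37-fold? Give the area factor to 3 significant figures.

(A₂/A₁)^0.38 = 1.37, so A₂/A₁ = 1.37^(1/0.38) = 1.37^2.632
ln(A₂/A₁) = ln 1.37 / 0.38 = 0.3148 / 0.38 = 0.8284
A₂/A₁ = e^0.8284 ≈ 2.29

2.29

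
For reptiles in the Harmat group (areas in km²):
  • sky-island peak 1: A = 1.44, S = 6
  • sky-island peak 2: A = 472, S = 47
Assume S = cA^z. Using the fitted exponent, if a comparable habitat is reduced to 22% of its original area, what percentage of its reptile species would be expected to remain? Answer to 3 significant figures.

z = ln(47/6) / ln(472/1.44) = 2.0584 / 5.7923 = 0.3554
S_new/S_old = (A_new/A_old)^z = 0.22^0.3554 = exp(0.3554 × -1.5141) = 0.5839

58.4%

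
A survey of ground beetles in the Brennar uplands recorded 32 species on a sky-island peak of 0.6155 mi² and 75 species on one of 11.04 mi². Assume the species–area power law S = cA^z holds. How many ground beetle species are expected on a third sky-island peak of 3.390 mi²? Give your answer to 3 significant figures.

52.9

z = ln(75/32) / ln(11.04/0.6155) = 0.8518 / 2.8868 = 0.2950
c = 32 / 0.6155^0.2950 = 32 / 0.8666 = 36.93
S₃ = 36.93 × 3.39^0.2950 = 36.93 × 1.434 ≈ 52.94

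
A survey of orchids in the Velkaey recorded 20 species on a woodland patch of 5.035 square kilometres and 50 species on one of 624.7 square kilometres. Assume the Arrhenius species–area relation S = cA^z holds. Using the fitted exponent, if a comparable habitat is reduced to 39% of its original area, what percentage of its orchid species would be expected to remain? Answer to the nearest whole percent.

84%

z = ln(50/20) / ln(624.7/5.035) = 0.9163 / 4.8209 = 0.1901
S_new/S_old = (A_new/A_old)^z = 0.39^0.1901 = exp(0.1901 × -0.9416) = 0.8361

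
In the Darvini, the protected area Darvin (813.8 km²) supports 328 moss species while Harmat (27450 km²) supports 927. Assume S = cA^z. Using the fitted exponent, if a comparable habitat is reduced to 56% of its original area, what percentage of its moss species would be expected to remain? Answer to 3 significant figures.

z = ln(927/328) / ln(27450/813.8) = 1.0389 / 3.5184 = 0.2953
S_new/S_old = (A_new/A_old)^z = 0.56^0.2953 = exp(0.2953 × -0.5798) = 0.8426

84.3%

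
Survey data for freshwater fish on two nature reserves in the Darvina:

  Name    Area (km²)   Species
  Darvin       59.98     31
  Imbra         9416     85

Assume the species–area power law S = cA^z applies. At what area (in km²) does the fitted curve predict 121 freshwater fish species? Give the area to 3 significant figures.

z = ln(85/31) / ln(9416/59.98) = 1.0087 / 5.0562 = 0.1995
c = 31 / 59.98^0.1995 = 31 / 2.263 = 13.7
A = (121/13.7)^(1/0.1995) ⇒ ln A = ln(8.833)/0.1995 = 10.9204
A = e^10.9204 ≈ 55290 km²

55300 km²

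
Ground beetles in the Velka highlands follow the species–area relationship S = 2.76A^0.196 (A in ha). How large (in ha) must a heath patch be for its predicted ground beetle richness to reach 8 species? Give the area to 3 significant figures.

8 = 2.76 × A^0.196  ⇒  A^0.196 = 8/2.76 = 2.899
ln A = ln(2.899) / 0.196 = 1.0642 / 0.196 = 5.4296
A = e^5.4296 ≈ 228.1 ha

228 ha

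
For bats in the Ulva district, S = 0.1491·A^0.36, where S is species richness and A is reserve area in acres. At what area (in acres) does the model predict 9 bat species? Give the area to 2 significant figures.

9 = 0.1491 × A^0.36  ⇒  A^0.36 = 9/0.1491 = 60.36
ln A = ln(60.36) / 0.36 = 4.1004 / 0.36 = 11.3899
A = e^11.3899 ≈ 88424 acres

88000 acres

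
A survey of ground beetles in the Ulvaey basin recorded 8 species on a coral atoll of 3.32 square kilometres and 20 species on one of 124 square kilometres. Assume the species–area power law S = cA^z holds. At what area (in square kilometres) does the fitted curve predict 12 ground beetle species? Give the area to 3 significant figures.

16.5 square kilometres

z = ln(20/8) / ln(124/3.32) = 0.9163 / 3.6203 = 0.2531
c = 8 / 3.32^0.2531 = 8 / 1.355 = 5.905
A = (12/5.905)^(1/0.2531) ⇒ ln A = ln(2.032)/0.2531 = 2.8020
A = e^2.8020 ≈ 16.48 square kilometres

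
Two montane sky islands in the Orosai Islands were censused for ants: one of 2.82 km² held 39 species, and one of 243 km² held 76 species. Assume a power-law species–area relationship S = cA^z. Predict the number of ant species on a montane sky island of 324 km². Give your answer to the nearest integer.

z = ln(76/39) / ln(243/2.82) = 0.6672 / 4.4563 = 0.1497
c = 39 / 2.82^0.1497 = 39 / 1.168 = 33.39
S₃ = 33.39 × 324^0.1497 = 33.39 × 2.376 ≈ 79.34

79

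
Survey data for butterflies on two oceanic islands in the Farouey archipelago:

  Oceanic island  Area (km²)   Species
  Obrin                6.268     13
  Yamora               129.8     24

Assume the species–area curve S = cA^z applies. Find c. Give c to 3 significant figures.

z = ln(S₂/S₁) / ln(A₂/A₁) = ln(24/13) / ln(129.8/6.268) = 0.6131 / 3.0305 = 0.2023
c = S₁ / A₁^z = 13 / 6.268^0.2023 = 13 / 1.45 = 8.968

8.97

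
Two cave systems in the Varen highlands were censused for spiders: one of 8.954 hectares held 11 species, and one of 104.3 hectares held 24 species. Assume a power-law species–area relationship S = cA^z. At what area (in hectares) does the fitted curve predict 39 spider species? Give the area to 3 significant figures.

z = ln(24/11) / ln(104.3/8.954) = 0.7802 / 2.4552 = 0.3178
c = 11 / 8.954^0.3178 = 11 / 2.007 = 5.481
A = (39/5.481)^(1/0.3178) ⇒ ln A = ln(7.115)/0.3178 = 6.1752
A = e^6.1752 ≈ 480.7 hectares

481 hectares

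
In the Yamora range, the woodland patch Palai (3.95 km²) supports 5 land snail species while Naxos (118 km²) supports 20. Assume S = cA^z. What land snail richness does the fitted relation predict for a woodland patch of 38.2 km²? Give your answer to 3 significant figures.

12.6

z = ln(20/5) / ln(118/3.95) = 1.3863 / 3.3970 = 0.4081
c = 5 / 3.95^0.4081 = 5 / 1.752 = 2.854
S₃ = 2.854 × 38.2^0.4081 = 2.854 × 4.422 ≈ 12.62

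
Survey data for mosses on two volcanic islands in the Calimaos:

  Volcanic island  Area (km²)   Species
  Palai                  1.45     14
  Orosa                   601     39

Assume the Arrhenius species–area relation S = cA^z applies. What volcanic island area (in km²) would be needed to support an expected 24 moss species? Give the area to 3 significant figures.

34.6 km²

z = ln(39/14) / ln(601/1.45) = 1.0245 / 6.0270 = 0.1700
c = 14 / 1.45^0.1700 = 14 / 1.065 = 13.14
A = (24/13.14)^(1/0.1700) ⇒ ln A = ln(1.826)/0.1700 = 3.5424
A = e^3.5424 ≈ 34.55 km²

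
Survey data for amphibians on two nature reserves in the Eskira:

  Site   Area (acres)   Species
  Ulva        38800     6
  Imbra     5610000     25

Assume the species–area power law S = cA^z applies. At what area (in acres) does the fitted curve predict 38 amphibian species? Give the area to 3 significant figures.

z = ln(25/6) / ln(5610000/38800) = 1.4271 / 4.9739 = 0.2869
c = 6 / 38800^0.2869 = 6 / 20.73 = 0.2894
A = (38/0.2894)^(1/0.2869) ⇒ ln A = ln(131.3)/0.2869 = 16.9994
A = e^16.9994 ≈ 24139977 acres

24100000 acres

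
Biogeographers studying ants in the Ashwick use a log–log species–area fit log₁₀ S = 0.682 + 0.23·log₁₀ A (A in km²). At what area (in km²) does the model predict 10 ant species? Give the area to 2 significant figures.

10 = 4.808 × A^0.23  ⇒  A^0.23 = 10/4.808 = 2.08
ln A = ln(2.08) / 0.23 = 0.7322 / 0.23 = 3.1836
A = e^3.1836 ≈ 24.13 km²

24 km²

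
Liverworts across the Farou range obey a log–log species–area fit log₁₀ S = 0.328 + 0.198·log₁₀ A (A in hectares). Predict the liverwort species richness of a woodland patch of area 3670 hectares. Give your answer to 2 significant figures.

S = 2.128 × 3670^0.198
ln S = ln 2.128 + 0.198 × ln 3670 = 0.7552 + 0.198 × 8.2079 = 2.3804
S = e^2.3804 ≈ 10.81

11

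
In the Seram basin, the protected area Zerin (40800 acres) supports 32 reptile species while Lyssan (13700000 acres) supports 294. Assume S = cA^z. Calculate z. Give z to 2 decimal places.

0.38

Taking logs: ln S = ln c + z ln A, so z = (ln S₂ − ln S₁)/(ln A₂ − ln A₁).
z = ln(294/32) / ln(13700000/40800) = ln(9.188) / ln(335.8) = 2.2178 / 5.8165 = 0.3813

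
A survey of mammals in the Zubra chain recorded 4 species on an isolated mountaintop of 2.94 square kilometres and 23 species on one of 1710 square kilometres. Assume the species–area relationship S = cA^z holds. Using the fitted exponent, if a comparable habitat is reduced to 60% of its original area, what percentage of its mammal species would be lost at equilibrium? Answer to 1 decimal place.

z = ln(23/4) / ln(1710/2.94) = 1.7492 / 6.3658 = 0.2748
S_new/S_old = (A_new/A_old)^z = 0.6^0.2748 = exp(0.2748 × -0.5108) = 0.869
Fraction lost = 1 − 0.869 = 0.131

13.1%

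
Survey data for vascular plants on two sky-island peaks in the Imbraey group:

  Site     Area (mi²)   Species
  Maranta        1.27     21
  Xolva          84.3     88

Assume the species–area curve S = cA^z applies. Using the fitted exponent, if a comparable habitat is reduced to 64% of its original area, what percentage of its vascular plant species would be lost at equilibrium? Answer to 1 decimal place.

14.1%

z = ln(88/21) / ln(84.3/1.27) = 1.4328 / 4.1954 = 0.3415
S_new/S_old = (A_new/A_old)^z = 0.64^0.3415 = exp(0.3415 × -0.4463) = 0.8586
Fraction lost = 1 − 0.8586 = 0.1414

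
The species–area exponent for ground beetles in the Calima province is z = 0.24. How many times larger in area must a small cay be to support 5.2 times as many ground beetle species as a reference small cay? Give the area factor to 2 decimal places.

(A₂/A₁)^0.24 = 5.2, so A₂/A₁ = 5.2^(1/0.24) = 5.2^4.167
ln(A₂/A₁) = ln 5.2 / 0.24 = 1.6487 / 0.24 = 6.8694
A₂/A₁ = e^6.8694 ≈ 962.4

962.38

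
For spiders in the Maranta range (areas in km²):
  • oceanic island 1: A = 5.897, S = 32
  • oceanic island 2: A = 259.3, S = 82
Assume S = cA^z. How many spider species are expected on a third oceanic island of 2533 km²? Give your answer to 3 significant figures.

z = ln(82/32) / ln(259.3/5.897) = 0.9410 / 3.7835 = 0.2487
c = 32 / 5.897^0.2487 = 32 / 1.555 = 20.58
S₃ = 20.58 × 2533^0.2487 = 20.58 × 7.023 ≈ 144.5

145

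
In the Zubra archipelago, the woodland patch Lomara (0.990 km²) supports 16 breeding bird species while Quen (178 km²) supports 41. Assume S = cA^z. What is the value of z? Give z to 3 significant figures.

0.181

Taking logs: ln S = ln c + z ln A, so z = (ln S₂ − ln S₁)/(ln A₂ − ln A₁).
z = ln(41/16) / ln(178/0.99) = ln(2.562) / ln(179.8) = 0.9410 / 5.1918 = 0.1812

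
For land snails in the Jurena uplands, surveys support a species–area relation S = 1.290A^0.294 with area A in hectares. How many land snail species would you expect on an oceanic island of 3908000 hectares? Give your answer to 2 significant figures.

S = 1.29 × 3908000^0.294
ln S = ln 1.29 + 0.294 × ln 3908000 = 0.2546 + 0.294 × 15.1785 = 4.7171
S = e^4.7171 ≈ 111.8

110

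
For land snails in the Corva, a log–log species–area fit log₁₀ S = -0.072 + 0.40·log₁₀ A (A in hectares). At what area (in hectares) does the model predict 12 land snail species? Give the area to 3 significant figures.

12 = 0.8472 × A^0.4  ⇒  A^0.4 = 12/0.8472 = 14.16
ln A = ln(14.16) / 0.4 = 2.6507 / 0.4 = 6.6267
A = e^6.6267 ≈ 755 hectares

755 hectares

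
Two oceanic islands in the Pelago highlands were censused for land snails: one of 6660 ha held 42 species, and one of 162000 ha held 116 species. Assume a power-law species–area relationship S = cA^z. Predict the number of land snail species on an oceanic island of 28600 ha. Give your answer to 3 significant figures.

66.8

z = ln(116/42) / ln(162000/6660) = 1.0159 / 3.1915 = 0.3183
c = 42 / 6660^0.3183 = 42 / 16.49 = 2.548
S₃ = 2.548 × 28600^0.3183 = 2.548 × 26.22 ≈ 66.79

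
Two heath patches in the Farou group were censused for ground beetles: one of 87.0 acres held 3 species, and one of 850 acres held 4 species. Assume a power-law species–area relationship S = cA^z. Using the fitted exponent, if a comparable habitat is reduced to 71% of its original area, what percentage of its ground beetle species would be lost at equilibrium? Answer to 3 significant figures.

4.23%

z = ln(4/3) / ln(850/87) = 0.2877 / 2.2793 = 0.1262
S_new/S_old = (A_new/A_old)^z = 0.71^0.1262 = exp(0.1262 × -0.3425) = 0.9577
Fraction lost = 1 − 0.9577 = 0.04231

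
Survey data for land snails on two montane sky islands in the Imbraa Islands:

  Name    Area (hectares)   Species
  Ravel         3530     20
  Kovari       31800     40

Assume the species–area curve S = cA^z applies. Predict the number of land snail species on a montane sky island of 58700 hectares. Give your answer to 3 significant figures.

z = ln(40/20) / ln(31800/3530) = 0.6931 / 2.1982 = 0.3153
c = 20 / 3530^0.3153 = 20 / 13.14 = 1.522
S₃ = 1.522 × 58700^0.3153 = 1.522 × 31.89 ≈ 48.53

48.5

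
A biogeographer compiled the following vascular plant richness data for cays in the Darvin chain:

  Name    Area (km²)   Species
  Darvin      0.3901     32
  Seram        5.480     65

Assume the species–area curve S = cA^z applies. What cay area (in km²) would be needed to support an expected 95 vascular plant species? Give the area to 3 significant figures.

22.6 km²

z = ln(65/32) / ln(5.48/0.3901) = 0.7087 / 2.6425 = 0.2682
c = 32 / 0.3901^0.2682 = 32 / 0.7769 = 41.19
A = (95/41.19)^(1/0.2682) ⇒ ln A = ln(2.306)/0.2682 = 3.1162
A = e^3.1162 ≈ 22.56 km²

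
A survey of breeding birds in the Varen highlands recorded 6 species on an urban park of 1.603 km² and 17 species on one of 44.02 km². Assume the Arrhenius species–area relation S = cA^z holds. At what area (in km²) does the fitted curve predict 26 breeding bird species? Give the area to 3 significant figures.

z = ln(17/6) / ln(44.02/1.603) = 1.0415 / 3.3128 = 0.3144
c = 6 / 1.603^0.3144 = 6 / 1.16 = 5.173
A = (26/5.173)^(1/0.3144) ⇒ ln A = ln(5.026)/0.3144 = 5.1362
A = e^5.1362 ≈ 170.1 km²

170 km²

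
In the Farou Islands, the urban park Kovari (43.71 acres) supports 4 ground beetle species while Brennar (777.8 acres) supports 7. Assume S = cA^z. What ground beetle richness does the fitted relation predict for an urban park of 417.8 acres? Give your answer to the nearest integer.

z = ln(7/4) / ln(777.8/43.71) = 0.5596 / 2.8789 = 0.1944
c = 4 / 43.71^0.1944 = 4 / 2.084 = 1.919
S₃ = 1.919 × 417.8^0.1944 = 1.919 × 3.232 ≈ 6.203

6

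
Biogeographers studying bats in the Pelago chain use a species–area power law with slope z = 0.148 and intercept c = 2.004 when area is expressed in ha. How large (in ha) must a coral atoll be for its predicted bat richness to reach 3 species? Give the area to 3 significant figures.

3 = 2.004 × A^0.148  ⇒  A^0.148 = 3/2.004 = 1.497
ln A = ln(1.497) / 0.148 = 0.4035 / 0.148 = 2.7261
A = e^2.7261 ≈ 15.27 ha

15.3 ha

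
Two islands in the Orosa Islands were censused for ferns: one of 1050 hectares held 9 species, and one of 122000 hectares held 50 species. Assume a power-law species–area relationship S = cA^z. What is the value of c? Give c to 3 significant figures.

0.732

z = ln(S₂/S₁) / ln(A₂/A₁) = ln(50/9) / ln(122000/1050) = 1.7148 / 4.7552 = 0.3606
c = S₁ / A₁^z = 9 / 1050^0.3606 = 9 / 12.29 = 0.7324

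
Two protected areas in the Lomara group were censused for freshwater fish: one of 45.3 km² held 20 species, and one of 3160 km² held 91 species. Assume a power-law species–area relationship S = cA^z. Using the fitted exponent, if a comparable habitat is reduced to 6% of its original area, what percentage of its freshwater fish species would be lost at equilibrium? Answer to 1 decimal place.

63.4%

z = ln(91/20) / ln(3160/45.3) = 1.5151 / 4.2450 = 0.3569
S_new/S_old = (A_new/A_old)^z = 0.06^0.3569 = exp(0.3569 × -2.8134) = 0.3664
Fraction lost = 1 − 0.3664 = 0.6336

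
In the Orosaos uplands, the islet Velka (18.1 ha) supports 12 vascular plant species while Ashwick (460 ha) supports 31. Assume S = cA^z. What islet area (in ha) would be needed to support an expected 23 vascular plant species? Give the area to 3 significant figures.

166 ha

z = ln(31/12) / ln(460/18.1) = 0.9491 / 3.2353 = 0.2934
c = 12 / 18.1^0.2934 = 12 / 2.339 = 5.131
A = (23/5.131)^(1/0.2934) ⇒ ln A = ln(4.482)/0.2934 = 5.1137
A = e^5.1137 ≈ 166.3 ha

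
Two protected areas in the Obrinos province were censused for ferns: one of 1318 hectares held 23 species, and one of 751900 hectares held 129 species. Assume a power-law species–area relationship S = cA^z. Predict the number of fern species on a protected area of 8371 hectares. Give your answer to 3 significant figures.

z = ln(129/23) / ln(751900/1318) = 1.7243 / 6.3465 = 0.2717
c = 23 / 1318^0.2717 = 23 / 7.042 = 3.266
S₃ = 3.266 × 8371^0.2717 = 3.266 × 11.64 ≈ 38.01

38.0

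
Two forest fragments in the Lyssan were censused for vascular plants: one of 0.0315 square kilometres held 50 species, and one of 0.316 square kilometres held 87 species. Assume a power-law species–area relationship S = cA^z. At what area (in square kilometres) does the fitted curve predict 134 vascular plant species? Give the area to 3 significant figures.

z = ln(87/50) / ln(0.316/0.0315) = 0.5539 / 2.3058 = 0.2402
c = 50 / 0.0315^0.2402 = 50 / 0.4358 = 114.7
A = (134/114.7)^(1/0.2402) ⇒ ln A = ln(1.168)/0.2402 = 0.6461
A = e^0.6461 ≈ 1.908 square kilometres

1.91 square kilometres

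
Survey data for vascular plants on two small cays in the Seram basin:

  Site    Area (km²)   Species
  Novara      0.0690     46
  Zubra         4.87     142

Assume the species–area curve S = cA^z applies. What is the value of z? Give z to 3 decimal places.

Taking logs: ln S = ln c + z ln A, so z = (ln S₂ − ln S₁)/(ln A₂ − ln A₁).
z = ln(142/46) / ln(4.87/0.069) = ln(3.087) / ln(70.58) = 1.1272 / 4.2567 = 0.2648

0.265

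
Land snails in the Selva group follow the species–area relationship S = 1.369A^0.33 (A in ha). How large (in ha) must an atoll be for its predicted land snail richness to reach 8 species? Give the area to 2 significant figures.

210 ha

8 = 1.369 × A^0.33  ⇒  A^0.33 = 8/1.369 = 5.844
ln A = ln(5.844) / 0.33 = 1.7654 / 0.33 = 5.3496
A = e^5.3496 ≈ 210.5 ha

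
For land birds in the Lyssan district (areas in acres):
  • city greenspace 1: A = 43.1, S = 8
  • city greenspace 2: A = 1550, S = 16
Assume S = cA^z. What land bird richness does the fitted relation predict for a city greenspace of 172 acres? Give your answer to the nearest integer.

z = ln(16/8) / ln(1550/43.1) = 0.6931 / 3.5825 = 0.1935
c = 8 / 43.1^0.1935 = 8 / 2.071 = 3.862
S₃ = 3.862 × 172^0.1935 = 3.862 × 2.707 ≈ 10.46

10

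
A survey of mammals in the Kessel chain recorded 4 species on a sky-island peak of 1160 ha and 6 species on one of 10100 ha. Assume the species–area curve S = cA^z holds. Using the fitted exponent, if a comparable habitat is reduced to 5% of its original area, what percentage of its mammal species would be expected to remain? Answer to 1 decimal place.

57.0%

z = ln(6/4) / ln(10100/1160) = 0.4055 / 2.1641 = 0.1874
S_new/S_old = (A_new/A_old)^z = 0.05^0.1874 = exp(0.1874 × -2.9957) = 0.5705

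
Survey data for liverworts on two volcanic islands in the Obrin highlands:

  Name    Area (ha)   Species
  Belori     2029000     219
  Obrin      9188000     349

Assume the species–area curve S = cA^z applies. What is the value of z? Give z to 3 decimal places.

Taking logs: ln S = ln c + z ln A, so z = (ln S₂ − ln S₁)/(ln A₂ − ln A₁).
z = ln(349/219) / ln(9188000/2029000) = ln(1.594) / ln(4.528) = 0.4660 / 1.5104 = 0.3085

0.309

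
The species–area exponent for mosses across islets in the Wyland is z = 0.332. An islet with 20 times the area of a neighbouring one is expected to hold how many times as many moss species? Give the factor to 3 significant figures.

2.70

S₂/S₁ = (A₂/A₁)^z = 20^0.332
ln(S₂/S₁) = 0.332 × ln 20 = 0.332 × 2.9957 = 0.9946
S₂/S₁ = e^0.9946 ≈ 2.704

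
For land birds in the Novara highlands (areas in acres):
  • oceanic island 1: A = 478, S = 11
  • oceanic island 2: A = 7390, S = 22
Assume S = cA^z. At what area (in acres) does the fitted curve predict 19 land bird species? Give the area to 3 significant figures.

4140 acres

z = ln(22/11) / ln(7390/478) = 0.6931 / 2.7383 = 0.2531
c = 11 / 478^0.2531 = 11 / 4.767 = 2.307
A = (19/2.307)^(1/0.2531) ⇒ ln A = ln(8.234)/0.2531 = 8.3287
A = e^8.3287 ≈ 4141 acres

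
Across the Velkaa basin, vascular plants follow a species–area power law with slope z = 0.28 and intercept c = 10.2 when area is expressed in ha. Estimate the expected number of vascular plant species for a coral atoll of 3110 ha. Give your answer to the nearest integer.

S = 10.2 × 3110^0.28 = 10.2 × 9.505 ≈ 96.96

97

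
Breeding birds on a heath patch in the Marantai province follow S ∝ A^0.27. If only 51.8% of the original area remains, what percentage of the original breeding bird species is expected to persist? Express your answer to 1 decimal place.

83.7%

S_new/S_old = (A_new/A_old)^z = 0.518^0.27
= exp(0.27 × ln 0.518) = exp(0.27 × -0.6578) = exp(-0.1776) ≈ 0.8373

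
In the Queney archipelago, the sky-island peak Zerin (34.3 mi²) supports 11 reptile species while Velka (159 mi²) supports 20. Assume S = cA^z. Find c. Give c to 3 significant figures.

z = ln(S₂/S₁) / ln(A₂/A₁) = ln(20/11) / ln(159/34.3) = 0.5978 / 1.5338 = 0.3898
c = S₁ / A₁^z = 11 / 34.3^0.3898 = 11 / 3.967 = 2.773

2.77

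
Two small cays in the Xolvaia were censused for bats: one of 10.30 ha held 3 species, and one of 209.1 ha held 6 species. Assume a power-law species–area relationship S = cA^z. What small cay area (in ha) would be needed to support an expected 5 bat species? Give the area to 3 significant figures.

94.7 ha

z = ln(6/3) / ln(209.1/10.3) = 0.6931 / 3.0107 = 0.2302
c = 3 / 10.3^0.2302 = 3 / 1.711 = 1.754
A = (5/1.754)^(1/0.2302) ⇒ ln A = ln(2.851)/0.2302 = 4.5509
A = e^4.5509 ≈ 94.72 ha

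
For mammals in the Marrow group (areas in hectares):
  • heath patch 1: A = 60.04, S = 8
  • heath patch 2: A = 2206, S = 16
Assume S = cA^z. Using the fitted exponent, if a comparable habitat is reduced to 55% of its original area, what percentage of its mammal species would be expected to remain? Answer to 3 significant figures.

89.1%

z = ln(16/8) / ln(2206/60.04) = 0.6931 / 3.6039 = 0.1923
S_new/S_old = (A_new/A_old)^z = 0.55^0.1923 = exp(0.1923 × -0.5978) = 0.8914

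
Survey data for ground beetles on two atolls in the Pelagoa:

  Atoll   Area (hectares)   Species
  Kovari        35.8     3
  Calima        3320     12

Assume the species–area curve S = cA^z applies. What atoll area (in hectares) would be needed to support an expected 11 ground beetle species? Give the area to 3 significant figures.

2500 hectares

z = ln(12/3) / ln(3320/35.8) = 1.3863 / 4.5298 = 0.3060
c = 3 / 35.8^0.3060 = 3 / 2.989 = 1.004
A = (11/1.004)^(1/0.3060) ⇒ ln A = ln(10.96)/0.3060 = 7.8234
A = e^7.8234 ≈ 2498 hectares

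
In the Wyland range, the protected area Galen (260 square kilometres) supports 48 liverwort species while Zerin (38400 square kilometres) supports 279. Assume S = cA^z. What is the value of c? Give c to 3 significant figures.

6.77

z = ln(S₂/S₁) / ln(A₂/A₁) = ln(279/48) / ln(38400/260) = 1.7600 / 4.9951 = 0.3523
c = S₁ / A₁^z = 48 / 260^0.3523 = 48 / 7.094 = 6.766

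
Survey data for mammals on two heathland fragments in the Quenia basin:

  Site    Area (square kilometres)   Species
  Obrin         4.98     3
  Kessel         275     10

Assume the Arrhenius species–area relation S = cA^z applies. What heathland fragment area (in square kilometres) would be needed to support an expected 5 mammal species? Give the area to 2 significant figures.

27 square kilometres

z = ln(10/3) / ln(275/4.98) = 1.2040 / 4.0113 = 0.3001
c = 3 / 4.98^0.3001 = 3 / 1.619 = 1.853
A = (5/1.853)^(1/0.3001) ⇒ ln A = ln(2.698)/0.3001 = 3.3074
A = e^3.3074 ≈ 27.31 square kilometres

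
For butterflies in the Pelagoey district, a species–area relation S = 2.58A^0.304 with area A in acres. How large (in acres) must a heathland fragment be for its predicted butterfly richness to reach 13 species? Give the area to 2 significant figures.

13 = 2.58 × A^0.304  ⇒  A^0.304 = 13/2.58 = 5.039
ln A = ln(5.039) / 0.304 = 1.6172 / 0.304 = 5.3196
A = e^5.3196 ≈ 204.3 acres

200 acres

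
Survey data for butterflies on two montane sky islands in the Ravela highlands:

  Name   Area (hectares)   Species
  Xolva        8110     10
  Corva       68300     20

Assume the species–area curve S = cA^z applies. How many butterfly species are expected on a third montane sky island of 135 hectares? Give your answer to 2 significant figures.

z = ln(20/10) / ln(68300/8110) = 0.6931 / 2.1308 = 0.3253
c = 10 / 8110^0.3253 = 10 / 18.69 = 0.5351
S₃ = 0.5351 × 135^0.3253 = 0.5351 × 4.932 ≈ 2.639

2.6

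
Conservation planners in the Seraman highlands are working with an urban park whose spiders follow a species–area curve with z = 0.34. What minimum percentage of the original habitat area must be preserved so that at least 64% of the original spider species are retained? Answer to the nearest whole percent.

Need (A_new/A_old)^0.34 = 0.64, so A_new/A_old = 0.64^(1/0.34) = 0.64^2.941
ln(A_new/A_old) = ln 0.64 / 0.34 = -0.4463 / 0.34 = -1.3126
A_new/A_old = e^-1.3126 ≈ 0.2691

27%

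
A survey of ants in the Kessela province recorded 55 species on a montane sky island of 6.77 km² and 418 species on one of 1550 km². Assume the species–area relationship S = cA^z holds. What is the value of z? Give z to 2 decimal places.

0.37

Taking logs: ln S = ln c + z ln A, so z = (ln S₂ − ln S₁)/(ln A₂ − ln A₁).
z = ln(418/55) / ln(1550/6.77) = ln(7.6) / ln(229) = 2.0281 / 5.4335 = 0.3733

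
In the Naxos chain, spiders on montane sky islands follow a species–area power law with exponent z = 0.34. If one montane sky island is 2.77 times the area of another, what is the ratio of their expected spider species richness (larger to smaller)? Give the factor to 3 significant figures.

1.41

S₂/S₁ = (A₂/A₁)^z = 2.77^0.34
ln(S₂/S₁) = 0.34 × ln 2.77 = 0.34 × 1.0188 = 0.3464
S₂/S₁ = e^0.3464 ≈ 1.414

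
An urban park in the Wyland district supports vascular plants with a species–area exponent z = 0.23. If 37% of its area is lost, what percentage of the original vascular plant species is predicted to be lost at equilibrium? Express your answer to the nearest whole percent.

S_new/S_old = (A_new/A_old)^z = 0.63^0.23
= exp(0.23 × ln 0.63) = exp(0.23 × -0.4620) = exp(-0.1063) ≈ 0.8992
Fraction lost = 1 − 0.8992 = 0.1008

10%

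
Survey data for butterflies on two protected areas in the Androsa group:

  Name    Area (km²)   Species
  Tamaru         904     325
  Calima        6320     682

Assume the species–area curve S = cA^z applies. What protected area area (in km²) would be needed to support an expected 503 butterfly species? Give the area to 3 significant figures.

2840 km²

z = ln(682/325) / ln(6320/904) = 0.7412 / 1.9446 = 0.3812
c = 325 / 904^0.3812 = 325 / 13.39 = 24.27
A = (503/24.27)^(1/0.3812) ⇒ ln A = ln(20.72)/0.3812 = 7.9527
A = e^7.9527 ≈ 2843 km²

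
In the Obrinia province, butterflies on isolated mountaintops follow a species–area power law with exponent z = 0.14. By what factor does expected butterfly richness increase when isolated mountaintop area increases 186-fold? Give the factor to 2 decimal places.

S₂/S₁ = (A₂/A₁)^z = 186^0.14
ln(S₂/S₁) = 0.14 × ln 186 = 0.14 × 5.2257 = 0.7316
S₂/S₁ = e^0.7316 ≈ 2.078

2.08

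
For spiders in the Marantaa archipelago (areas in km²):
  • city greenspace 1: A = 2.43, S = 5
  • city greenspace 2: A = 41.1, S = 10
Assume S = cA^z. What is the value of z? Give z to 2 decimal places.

0.25

Taking logs: ln S = ln c + z ln A, so z = (ln S₂ − ln S₁)/(ln A₂ − ln A₁).
z = ln(10/5) / ln(41.1/2.43) = ln(2) / ln(16.91) = 0.6931 / 2.8281 = 0.2451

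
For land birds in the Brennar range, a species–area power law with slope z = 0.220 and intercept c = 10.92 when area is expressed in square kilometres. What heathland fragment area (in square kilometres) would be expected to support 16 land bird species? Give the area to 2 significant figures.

5.7 square kilometres

16 = 10.92 × A^0.22  ⇒  A^0.22 = 16/10.92 = 1.465
ln A = ln(1.465) / 0.22 = 0.3820 / 0.22 = 1.7363
A = e^1.7363 ≈ 5.676 square kilometres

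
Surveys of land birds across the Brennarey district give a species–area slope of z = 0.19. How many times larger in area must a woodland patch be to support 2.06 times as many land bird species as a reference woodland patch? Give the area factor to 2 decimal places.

44.87

(A₂/A₁)^0.19 = 2.06, so A₂/A₁ = 2.06^(1/0.19) = 2.06^5.263
ln(A₂/A₁) = ln 2.06 / 0.19 = 0.7227 / 0.19 = 3.8037
A₂/A₁ = e^3.8037 ≈ 44.87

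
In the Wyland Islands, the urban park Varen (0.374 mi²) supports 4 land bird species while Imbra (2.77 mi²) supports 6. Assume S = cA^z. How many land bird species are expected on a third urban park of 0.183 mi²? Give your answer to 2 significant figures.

z = ln(6/4) / ln(2.77/0.374) = 0.4055 / 2.0023 = 0.2025
c = 4 / 0.374^0.2025 = 4 / 0.8194 = 4.881
S₃ = 4.881 × 0.183^0.2025 = 4.881 × 0.709 ≈ 3.461

3.5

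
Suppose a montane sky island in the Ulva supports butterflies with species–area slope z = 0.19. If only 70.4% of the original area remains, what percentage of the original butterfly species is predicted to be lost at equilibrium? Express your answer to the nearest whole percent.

6%

S_new/S_old = (A_new/A_old)^z = 0.704^0.19
= exp(0.19 × ln 0.704) = exp(0.19 × -0.3510) = exp(-0.0667) ≈ 0.9355
Fraction lost = 1 − 0.9355 = 0.06451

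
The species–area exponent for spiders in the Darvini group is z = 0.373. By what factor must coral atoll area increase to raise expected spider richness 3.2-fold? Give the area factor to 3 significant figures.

(A₂/A₁)^0.373 = 3.2, so A₂/A₁ = 3.2^(1/0.373) = 3.2^2.681
ln(A₂/A₁) = ln 3.2 / 0.373 = 1.1632 / 0.373 = 3.1184
A₂/A₁ = e^3.1184 ≈ 22.61

22.6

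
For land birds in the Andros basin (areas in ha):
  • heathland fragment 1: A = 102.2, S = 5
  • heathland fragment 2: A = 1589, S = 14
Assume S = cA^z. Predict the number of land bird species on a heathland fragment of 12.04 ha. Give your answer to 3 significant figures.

z = ln(14/5) / ln(1589/102.2) = 1.0296 / 2.7439 = 0.3752
c = 5 / 102.2^0.3752 = 5 / 5.676 = 0.881
S₃ = 0.881 × 12.04^0.3752 = 0.881 × 2.544 ≈ 2.241

2.24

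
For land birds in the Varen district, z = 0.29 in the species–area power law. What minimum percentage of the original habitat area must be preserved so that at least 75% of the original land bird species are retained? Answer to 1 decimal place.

37.1%

Need (A_new/A_old)^0.29 = 0.75, so A_new/A_old = 0.75^(1/0.29) = 0.75^3.448
ln(A_new/A_old) = ln 0.75 / 0.29 = -0.2877 / 0.29 = -0.9920
A_new/A_old = e^-0.9920 ≈ 0.3708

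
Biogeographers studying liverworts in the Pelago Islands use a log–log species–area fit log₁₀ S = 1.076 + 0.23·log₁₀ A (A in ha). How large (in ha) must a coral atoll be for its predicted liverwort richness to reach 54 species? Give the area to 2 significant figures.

710 ha

54 = 11.91 × A^0.23  ⇒  A^0.23 = 54/11.91 = 4.533
ln A = ln(4.533) / 0.23 = 1.5114 / 0.23 = 6.5713
A = e^6.5713 ≈ 714.3 ha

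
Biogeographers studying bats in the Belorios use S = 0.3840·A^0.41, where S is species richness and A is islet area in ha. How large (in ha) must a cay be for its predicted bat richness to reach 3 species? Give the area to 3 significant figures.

151 ha

3 = 0.384 × A^0.41  ⇒  A^0.41 = 3/0.384 = 7.812
ln A = ln(7.812) / 0.41 = 2.0557 / 0.41 = 5.0140
A = e^5.0140 ≈ 150.5 ha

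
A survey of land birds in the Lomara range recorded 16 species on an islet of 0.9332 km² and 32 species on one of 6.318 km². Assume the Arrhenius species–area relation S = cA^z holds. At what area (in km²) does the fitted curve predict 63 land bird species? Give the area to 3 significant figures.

z = ln(32/16) / ln(6.318/0.9332) = 0.6931 / 1.9125 = 0.3624
c = 16 / 0.9332^0.3624 = 16 / 0.9753 = 16.41
A = (63/16.41)^(1/0.3624) ⇒ ln A = ln(3.84)/0.3624 = 3.7125
A = e^3.7125 ≈ 40.96 km²

41.0 km²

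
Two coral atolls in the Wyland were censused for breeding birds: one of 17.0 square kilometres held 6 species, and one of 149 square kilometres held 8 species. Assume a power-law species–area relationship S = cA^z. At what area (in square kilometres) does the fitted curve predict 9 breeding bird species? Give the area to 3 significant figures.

z = ln(8/6) / ln(149/17) = 0.2877 / 2.1707 = 0.1325
c = 6 / 17^0.1325 = 6 / 1.456 = 4.122
A = (9/4.122)^(1/0.1325) ⇒ ln A = ln(2.184)/0.1325 = 5.8927
A = e^5.8927 ≈ 362.4 square kilometres

362 square kilometres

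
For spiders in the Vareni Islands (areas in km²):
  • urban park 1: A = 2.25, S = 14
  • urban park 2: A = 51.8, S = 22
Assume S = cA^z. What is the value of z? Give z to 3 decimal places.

Taking logs: ln S = ln c + z ln A, so z = (ln S₂ − ln S₁)/(ln A₂ − ln A₁).
z = ln(22/14) / ln(51.8/2.25) = ln(1.571) / ln(23.02) = 0.4520 / 3.1365 = 0.1441

0.144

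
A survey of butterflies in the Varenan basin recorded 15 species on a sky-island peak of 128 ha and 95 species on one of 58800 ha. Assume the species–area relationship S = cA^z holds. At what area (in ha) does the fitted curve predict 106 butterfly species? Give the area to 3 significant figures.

z = ln(95/15) / ln(58800/128) = 1.8458 / 6.1299 = 0.3011
c = 15 / 128^0.3011 = 15 / 4.31 = 3.48
A = (106/3.48)^(1/0.3011) ⇒ ln A = ln(30.46)/0.3011 = 11.3457
A = e^11.3457 ≈ 84605 ha

84600 ha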